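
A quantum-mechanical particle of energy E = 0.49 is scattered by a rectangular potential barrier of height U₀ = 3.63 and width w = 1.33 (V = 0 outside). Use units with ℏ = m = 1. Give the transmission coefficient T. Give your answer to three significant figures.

T = 0.00238

Since E < U₀ the interior solution is evanescent with decay constant κ = √(2m(U₀ − E))/ℏ = 2.506.
κw = 3.333, sinh(κw) = 13.99.
Matching ψ, ψ′ at both faces gives T = [1 + U₀² sinh²(κw) / (4E(U₀ − E))]⁻¹ = 1/420.2 = 0.00238.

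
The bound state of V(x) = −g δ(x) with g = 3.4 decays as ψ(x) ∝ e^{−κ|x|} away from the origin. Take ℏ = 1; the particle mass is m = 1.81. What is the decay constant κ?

κ = 6.15

Integrating the TISE across x = 0 gives the cusp condition ψ'(0⁺) − ψ'(0⁻) = −(2mg/ℏ²)ψ(0).
With ψ ∝ e^{−κ|x|} this yields −2κ = −2mg/ℏ², so κ = mg/ℏ² = 6.154.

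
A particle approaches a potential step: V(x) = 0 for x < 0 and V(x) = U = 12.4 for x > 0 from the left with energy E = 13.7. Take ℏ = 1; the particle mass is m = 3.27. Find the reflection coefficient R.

The wavenumbers are k₁ = √(2mE)/ℏ = 9.466 on the left and k₂ = √(2m(E − U))/ℏ = 2.916 on the right.
Continuity of ψ and ψ′ at the step yields the reflection amplitude r = (k₁ − k₂)/(k₁ + k₂) = 0.5290; thus R = |r|² = 0.2798, T = 0.7202.

R = 0.280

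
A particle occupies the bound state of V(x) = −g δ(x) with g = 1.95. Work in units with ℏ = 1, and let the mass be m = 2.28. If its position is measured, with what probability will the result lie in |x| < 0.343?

P = 0.953

The normalised bound state is ψ = √κ e^{−κ|x|} with κ = mg/ℏ² = 4.446.
P(|x| < d) = ∫_{−d}^{d} κ e^{−2κ|x|} dx = 1 − e^{−2κd} = 1 − e^{−3.050} = 0.9526.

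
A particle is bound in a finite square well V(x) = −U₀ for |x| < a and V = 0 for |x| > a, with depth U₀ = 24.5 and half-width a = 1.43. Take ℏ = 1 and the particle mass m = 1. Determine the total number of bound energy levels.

N = 7

Define the well-strength parameter z₀ = (a/ℏ)√(2mU₀) = 1.43 × √(2·1·24.5) = 10.01.
A new bound state (alternating even/odd) appears each time z₀ passes a multiple of π/2, so N = ⌊2z₀/π⌋ + 1 = ⌊6.373⌋ + 1 = 7.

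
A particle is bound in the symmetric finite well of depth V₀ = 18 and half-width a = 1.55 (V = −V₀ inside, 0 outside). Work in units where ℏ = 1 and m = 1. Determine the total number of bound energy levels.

N = 6

Define the well-strength parameter z₀ = (a/ℏ)√(2mV₀) = 1.55 × √(2·1·18) = 9.300.
A new bound state (alternating even/odd) appears each time z₀ passes a multiple of π/2, so N = ⌊2z₀/π⌋ + 1 = ⌊5.921⌋ + 1 = 6.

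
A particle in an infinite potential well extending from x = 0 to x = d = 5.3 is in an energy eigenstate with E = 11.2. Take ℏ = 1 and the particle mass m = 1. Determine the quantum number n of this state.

n = 8

For an infinite well E_n = n²π²ℏ²/(2md²), so n = (d/πℏ)√(2mE).
n = (5.3/π) × √(2 × 1 × 11.2) = 7.985 → n = 8.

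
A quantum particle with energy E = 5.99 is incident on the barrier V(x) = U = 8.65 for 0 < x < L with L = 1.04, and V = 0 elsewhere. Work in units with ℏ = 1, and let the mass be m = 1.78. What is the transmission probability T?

T = 0.00564

E < U: inside the barrier ψ ∝ e^{±κx} with κ = √(2m(U − E))/ℏ = 3.077.
κL = 3.200, sinh(κL) = 12.25.
The exact tunnelling result is T⁻¹ = 1 + U² sinh²(κL) / [4E(U − E)] = 177.2, so T = 0.00564.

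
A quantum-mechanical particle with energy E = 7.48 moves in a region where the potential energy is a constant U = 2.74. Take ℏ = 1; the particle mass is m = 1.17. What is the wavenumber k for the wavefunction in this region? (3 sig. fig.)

k = 3.33

With E > U the solution is oscillatory, ψ ∝ e^{±ikx} with k = √(2m(E − U))/ℏ.
k = √(2 × 1.17 × 4.74) = 3.330.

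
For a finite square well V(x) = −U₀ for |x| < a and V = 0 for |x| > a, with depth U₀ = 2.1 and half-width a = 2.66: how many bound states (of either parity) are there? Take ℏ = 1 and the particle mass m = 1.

The dimensionless depth is z₀ = a√(2mU₀)/ℏ = 2.66 × √(4.200) = 5.451.
The even/odd transcendental equations gain one root per π/2 in z₀, giving N = 1 + ⌊2z₀/π⌋ = 1 + ⌊3.470⌋ = 4.

N = 4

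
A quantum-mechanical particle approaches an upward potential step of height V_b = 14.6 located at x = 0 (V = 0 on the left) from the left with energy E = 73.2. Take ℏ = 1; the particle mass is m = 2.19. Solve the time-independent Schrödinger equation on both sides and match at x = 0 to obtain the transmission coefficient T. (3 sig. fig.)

T = 0.997

On each side the TISE gives plane waves with k = √(2m(E − V))/ℏ: k₁ = √(2·2.19·73.2) = 17.91, k₂ = √(2·2.19·58.6) = 16.02.
Matching ψ and ψ′ at x = 0 gives r = (k₁ − k₂)/(k₁ + k₂), so R = r² = 0.003087 and T = 1 − R = 0.9969.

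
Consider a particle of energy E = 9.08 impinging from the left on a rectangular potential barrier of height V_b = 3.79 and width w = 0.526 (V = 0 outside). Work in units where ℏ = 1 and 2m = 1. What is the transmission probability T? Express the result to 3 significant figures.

Above the barrier the interior wavenumber is k₂ = √(2m(E − V_b))/ℏ = 2.300, giving phase k₂w = 1.210.
Matching at both interfaces gives T⁻¹ = 1 + V_b² sin²(k₂w) / [4E(E − V_b)] = 1.065, hence T = 0.939.

T = 0.939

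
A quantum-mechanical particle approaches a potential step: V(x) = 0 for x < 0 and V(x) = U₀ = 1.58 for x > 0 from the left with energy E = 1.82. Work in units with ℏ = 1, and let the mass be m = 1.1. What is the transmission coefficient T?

T = 0.782

On each side the TISE gives plane waves with k = √(2m(E − V))/ℏ: k₁ = √(2·1.1·1.82) = 2.001, k₂ = √(2·1.1·0.24) = 0.7266.
Continuity of ψ and ψ′ at the step yields the reflection amplitude r = (k₁ − k₂)/(k₁ + k₂) = 0.4672; thus R = |r|² = 0.2183, T = 0.7817.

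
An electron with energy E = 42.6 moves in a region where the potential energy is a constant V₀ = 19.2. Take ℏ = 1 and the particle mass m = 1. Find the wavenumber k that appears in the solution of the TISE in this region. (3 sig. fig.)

With E > V₀ the solution is oscillatory, ψ ∝ e^{±ikx} with k = √(2m(E − V₀))/ℏ.
k = √(2 × 1 × 23.4) = 6.841.

k = 6.84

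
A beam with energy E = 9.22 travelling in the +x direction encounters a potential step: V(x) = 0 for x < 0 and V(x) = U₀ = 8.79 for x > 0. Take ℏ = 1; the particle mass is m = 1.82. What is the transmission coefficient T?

T = 0.584

The wavenumbers are k₁ = √(2mE)/ℏ = 5.793 on the left and k₂ = √(2m(E − U₀))/ℏ = 1.251 on the right.
Continuity of ψ and ψ′ at the step yields the reflection amplitude r = (k₁ − k₂)/(k₁ + k₂) = 0.6448; thus R = |r|² = 0.4158, T = 0.5842.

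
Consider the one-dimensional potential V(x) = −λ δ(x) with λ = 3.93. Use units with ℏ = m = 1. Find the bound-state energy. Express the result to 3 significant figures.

For x ≠ 0 the bound state is ψ ∝ e^{−κ|x|}; integrating the TISE across the delta gives the cusp condition 2κ = 2mλ/ℏ², so κ = 3.930.
Then E = −ℏ²κ²/(2m) = −mλ²/(2ℏ²) = -7.722.

E = -7.72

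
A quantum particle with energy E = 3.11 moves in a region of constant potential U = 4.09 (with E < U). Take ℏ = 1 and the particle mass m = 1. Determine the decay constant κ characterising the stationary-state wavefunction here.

κ = 1.40

Since E < U the TISE in this region is ψ'' = κ²ψ with κ = √(2m(U − E))/ℏ.
κ = √(2 × 1 × 0.98) = 1.400.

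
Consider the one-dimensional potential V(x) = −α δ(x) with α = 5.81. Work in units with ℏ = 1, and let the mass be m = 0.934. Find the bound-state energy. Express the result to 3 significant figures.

E = -15.8

The bound state is ψ(x) = √κ e^{−κ|x|}. The derivative jump ψ'(0⁺) − ψ'(0⁻) = −(2mα/ℏ²)ψ(0) fixes κ = mα/ℏ² = 5.427.
Then E = −ℏ²κ²/(2m) = −mα²/(2ℏ²) = -15.76.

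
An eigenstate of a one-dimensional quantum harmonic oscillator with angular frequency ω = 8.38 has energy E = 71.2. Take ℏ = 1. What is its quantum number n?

n = 8

Invert E_n = (n + ½)ℏω: n = E/ℏω − ½ = 7.996, so n = 8.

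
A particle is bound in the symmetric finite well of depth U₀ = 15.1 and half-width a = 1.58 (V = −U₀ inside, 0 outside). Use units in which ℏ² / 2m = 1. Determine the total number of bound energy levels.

N = 4

The dimensionless depth is z₀ = a√(2mU₀)/ℏ = 1.58 × √(15.10) = 6.140.
The even/odd transcendental equations gain one root per π/2 in z₀, giving N = 1 + ⌊2z₀/π⌋ = 1 + ⌊3.909⌋ = 4.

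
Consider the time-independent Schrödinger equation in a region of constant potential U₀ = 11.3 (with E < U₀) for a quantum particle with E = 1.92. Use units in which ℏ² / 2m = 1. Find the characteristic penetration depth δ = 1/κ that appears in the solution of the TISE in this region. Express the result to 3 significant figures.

δ = 0.327

Since E < U₀ the TISE in this region is ψ'' = κ²ψ with κ = √(2m(U₀ − E))/ℏ.
κ = √(2 × 0.5 × 9.38) = 3.063. The penetration depth is δ = 1/κ = 0.327.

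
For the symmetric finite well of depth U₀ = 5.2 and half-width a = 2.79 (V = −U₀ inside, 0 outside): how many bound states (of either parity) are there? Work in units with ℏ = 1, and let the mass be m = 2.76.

N = 10

The dimensionless depth is z₀ = a√(2mU₀)/ℏ = 2.79 × √(28.70) = 14.95.
The even/odd transcendental equations gain one root per π/2 in z₀, giving N = 1 + ⌊2z₀/π⌋ = 1 + ⌊9.516⌋ = 10.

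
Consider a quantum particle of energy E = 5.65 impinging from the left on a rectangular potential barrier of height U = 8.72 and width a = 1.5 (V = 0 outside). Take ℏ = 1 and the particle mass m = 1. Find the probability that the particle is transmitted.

T = 0.00215

E < U: inside the barrier ψ ∝ e^{±κx} with κ = √(2m(U − E))/ℏ = 2.478.
κa = 3.717, sinh(κa) = 20.56.
Matching ψ, ψ′ at both faces gives T = [1 + U² sinh²(κa) / (4E(U − E))]⁻¹ = 1/464.1 = 0.00215.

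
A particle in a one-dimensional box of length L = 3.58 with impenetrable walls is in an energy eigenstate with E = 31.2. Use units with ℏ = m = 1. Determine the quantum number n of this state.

n = 9

From E_n = n²π²ℏ²/(2mL²) invert to n = √(2mL²E)/(πℏ).
n = (3.58/π) × √(2 × 1 × 31.2) = 9.002 → n = 9.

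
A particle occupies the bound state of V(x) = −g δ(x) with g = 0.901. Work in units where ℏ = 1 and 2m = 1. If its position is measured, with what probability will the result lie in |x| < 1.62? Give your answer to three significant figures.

The normalised bound state is ψ = √κ e^{−κ|x|} with κ = mg/ℏ² = 0.4505.
P(|x| < d) = ∫_{−d}^{d} κ e^{−2κ|x|} dx = 1 − e^{−2κd} = 1 − e^{−1.460} = 0.7677.

P = 0.768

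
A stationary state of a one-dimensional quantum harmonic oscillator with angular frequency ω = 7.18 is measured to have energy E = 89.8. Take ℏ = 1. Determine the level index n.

n = 12

Invert E_n = (n + ½)ℏω: n = E/ℏω − ½ = 12.007, so n = 12.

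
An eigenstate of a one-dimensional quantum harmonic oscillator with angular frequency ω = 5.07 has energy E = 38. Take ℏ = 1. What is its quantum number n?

n = 7

E_n = ℏω(n + ½) ⇒ n = E/(ℏω) − ½ = 38/5.07 − 0.5 = 6.995 → n = 7.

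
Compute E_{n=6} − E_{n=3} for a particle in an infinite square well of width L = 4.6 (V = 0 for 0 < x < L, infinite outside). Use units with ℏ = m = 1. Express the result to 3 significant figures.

ΔE = 6.30

E_n = n²π²ℏ²/(2mL²), so ΔE = (6² − 3²) π²ℏ²/(2mL²).
ΔE = 27 × π² / (2 × 1 × 4.6²) = 6.297.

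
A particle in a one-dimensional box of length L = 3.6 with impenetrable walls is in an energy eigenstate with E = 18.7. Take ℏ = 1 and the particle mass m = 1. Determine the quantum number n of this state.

From E_n = n²π²ℏ²/(2mL²) invert to n = √(2mL²E)/(πℏ).
n = (3.6/π) × √(2 × 1 × 18.7) = 7.008 → n = 7.

n = 7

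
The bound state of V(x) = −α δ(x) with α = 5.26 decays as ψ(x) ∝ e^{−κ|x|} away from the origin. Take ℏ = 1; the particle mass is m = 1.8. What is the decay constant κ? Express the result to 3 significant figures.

κ = 9.47

Integrate −(ℏ²/2m)ψ'' − αδ(x)ψ = Eψ from −ε to +ε: the ψ'' term gives ψ'(0⁺) − ψ'(0⁻) and the δ term gives −(2mα/ℏ²)ψ(0).
With ψ ∝ e^{−κ|x|} this yields −2κ = −2mα/ℏ², so κ = mα/ℏ² = 9.468.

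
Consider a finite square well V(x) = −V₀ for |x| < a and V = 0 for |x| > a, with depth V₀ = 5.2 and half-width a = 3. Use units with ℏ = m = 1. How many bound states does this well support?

N = 7

Define the well-strength parameter z₀ = (a/ℏ)√(2mV₀) = 3 × √(2·1·5.2) = 9.675.
A new bound state (alternating even/odd) appears each time z₀ passes a multiple of π/2, so N = ⌊2z₀/π⌋ + 1 = ⌊6.159⌋ + 1 = 7.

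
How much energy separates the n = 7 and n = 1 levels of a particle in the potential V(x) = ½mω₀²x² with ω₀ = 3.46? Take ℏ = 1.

E_n = ℏω₀(n + ½), so ΔE = (7 − 1) ℏω₀ = 6 × 3.46 = 20.76.

ΔE = 20.8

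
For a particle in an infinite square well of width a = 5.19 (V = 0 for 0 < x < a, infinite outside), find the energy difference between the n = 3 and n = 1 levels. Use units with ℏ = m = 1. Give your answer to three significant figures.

E_n = n²π²ℏ²/(2ma²), so ΔE = (3² − 1²) π²ℏ²/(2ma²).
ΔE = 8 × π² / (2 × 1 × 5.19²) = 1.466.

ΔE = 1.47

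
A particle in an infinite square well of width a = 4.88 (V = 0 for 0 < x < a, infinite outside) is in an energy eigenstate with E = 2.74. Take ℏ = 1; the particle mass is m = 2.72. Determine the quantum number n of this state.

For an infinite well E_n = n²π²ℏ²/(2ma²), so n = (a/πℏ)√(2mE).
n = (4.88/π) × √(2 × 2.72 × 2.74) = 5.997 → n = 6.

n = 6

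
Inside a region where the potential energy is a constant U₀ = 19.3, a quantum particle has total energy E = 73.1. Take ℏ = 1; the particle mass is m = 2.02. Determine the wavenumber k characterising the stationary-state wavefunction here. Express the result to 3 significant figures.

With E > U₀ the solution is oscillatory, ψ ∝ e^{±ikx} with k = √(2m(E − U₀))/ℏ.
k = √(2 × 2.02 × 53.8) = 14.74.

k = 14.7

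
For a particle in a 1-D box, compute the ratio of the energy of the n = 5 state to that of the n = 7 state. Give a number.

0.510204

E_n = n²π²ℏ²/(2mL²) so the ratio is n₂²/n₁² = 25/49 = 0.510204.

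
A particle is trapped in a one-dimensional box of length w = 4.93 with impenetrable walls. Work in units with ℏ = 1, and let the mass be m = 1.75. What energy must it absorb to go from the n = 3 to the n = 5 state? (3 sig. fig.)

ΔE = 1.86

E_n = n²π²ℏ²/(2mw²), so ΔE = (5² − 3²) π²ℏ²/(2mw²).
ΔE = 16 × π² / (2 × 1.75 × 4.93²) = 1.856.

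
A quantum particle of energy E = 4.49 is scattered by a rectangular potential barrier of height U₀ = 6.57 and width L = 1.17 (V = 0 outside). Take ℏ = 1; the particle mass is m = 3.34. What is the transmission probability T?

T = 0.000564

E < U₀: inside the barrier ψ ∝ e^{±κx} with κ = √(2m(U₀ − E))/ℏ = 3.728.
κL = 4.361, sinh(κL) = 39.17.
Matching ψ, ψ′ at both faces gives T = [1 + U₀² sinh²(κL) / (4E(U₀ − E))]⁻¹ = 1/1774 = 0.000564.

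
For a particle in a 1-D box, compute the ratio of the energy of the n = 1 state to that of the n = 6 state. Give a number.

0.0277778

Since E_n ∝ n², the ratio is (1/6)² = 0.0277778.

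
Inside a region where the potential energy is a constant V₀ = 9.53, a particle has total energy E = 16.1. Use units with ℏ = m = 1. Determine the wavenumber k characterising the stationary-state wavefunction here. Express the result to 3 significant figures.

With E > V₀ the solution is oscillatory, ψ ∝ e^{±ikx} with k = √(2m(E − V₀))/ℏ.
k = √(2 × 1 × 6.57) = 3.625.

k = 3.62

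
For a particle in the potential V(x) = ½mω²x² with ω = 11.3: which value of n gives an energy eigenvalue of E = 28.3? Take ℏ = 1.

Invert E_n = (n + ½)ℏω: n = E/ℏω − ½ = 2.004, so n = 2.

n = 2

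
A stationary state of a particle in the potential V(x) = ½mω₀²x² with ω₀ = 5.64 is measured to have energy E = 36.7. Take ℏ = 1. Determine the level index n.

n = 6

E_n = ℏω₀(n + ½) ⇒ n = E/(ℏω₀) − ½ = 36.7/5.64 − 0.5 = 6.007 → n = 6.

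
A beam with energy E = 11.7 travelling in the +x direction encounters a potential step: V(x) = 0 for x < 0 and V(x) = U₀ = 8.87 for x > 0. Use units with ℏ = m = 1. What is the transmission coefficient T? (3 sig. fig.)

The wavenumbers are k₁ = √(2mE)/ℏ = 4.837 on the left and k₂ = √(2m(E − U₀))/ℏ = 2.379 on the right.
Matching ψ and ψ′ at x = 0 gives r = (k₁ − k₂)/(k₁ + k₂), so R = r² = 0.1160 and T = 1 − R = 0.8840.

T = 0.884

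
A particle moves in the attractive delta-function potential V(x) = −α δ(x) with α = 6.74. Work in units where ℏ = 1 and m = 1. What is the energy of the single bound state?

The bound state is ψ(x) = √κ e^{−κ|x|}. The derivative jump ψ'(0⁺) − ψ'(0⁻) = −(2mα/ℏ²)ψ(0) fixes κ = mα/ℏ² = 6.740.
Then E = −ℏ²κ²/(2m) = −mα²/(2ℏ²) = -22.71.

E = -22.7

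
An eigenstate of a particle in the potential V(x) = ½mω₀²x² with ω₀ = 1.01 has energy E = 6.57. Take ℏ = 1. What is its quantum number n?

E_n = ℏω₀(n + ½) ⇒ n = E/(ℏω₀) − ½ = 6.57/1.01 − 0.5 = 6.005 → n = 6.

n = 6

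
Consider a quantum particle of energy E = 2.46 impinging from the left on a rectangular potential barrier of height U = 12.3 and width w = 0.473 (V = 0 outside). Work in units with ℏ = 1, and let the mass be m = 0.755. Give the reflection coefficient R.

R = 0.934

Since E < U the interior solution is evanescent with decay constant κ = √(2m(U − E))/ℏ = 3.855.
κw = 1.823, sinh(κw) = 3.015.
The exact tunnelling result is T⁻¹ = 1 + U² sinh²(κw) / [4E(U − E)] = 15.21, so T = 0.0658.
R = 1 − T = 0.934.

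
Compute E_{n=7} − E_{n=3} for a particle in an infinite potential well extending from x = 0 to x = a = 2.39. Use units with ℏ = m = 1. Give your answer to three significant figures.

ΔE = 34.6

E_n = n²π²ℏ²/(2ma²), so ΔE = (7² − 3²) π²ℏ²/(2ma²).
ΔE = 40 × π² / (2 × 1 × 2.39²) = 34.56.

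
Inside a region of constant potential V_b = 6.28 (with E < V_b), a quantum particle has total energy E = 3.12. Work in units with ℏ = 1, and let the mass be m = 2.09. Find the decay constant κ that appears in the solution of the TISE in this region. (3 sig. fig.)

Since E < V_b the TISE in this region is ψ'' = κ²ψ with κ = √(2m(V_b − E))/ℏ.
κ = √(2 × 2.09 × 3.16) = 3.634.

κ = 3.63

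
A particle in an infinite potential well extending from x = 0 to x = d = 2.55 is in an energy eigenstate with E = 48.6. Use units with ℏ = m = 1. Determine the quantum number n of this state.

n = 8

For an infinite well E_n = n²π²ℏ²/(2md²), so n = (d/πℏ)√(2mE).
n = (2.55/π) × √(2 × 1 × 48.6) = 8.002 → n = 8.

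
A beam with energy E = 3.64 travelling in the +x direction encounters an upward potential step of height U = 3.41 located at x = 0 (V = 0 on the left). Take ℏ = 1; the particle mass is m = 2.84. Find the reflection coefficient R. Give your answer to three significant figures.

R = 0.358

The wavenumbers are k₁ = √(2mE)/ℏ = 4.547 on the left and k₂ = √(2m(E − U))/ℏ = 1.143 on the right.
Continuity of ψ and ψ′ at the step yields the reflection amplitude r = (k₁ − k₂)/(k₁ + k₂) = 0.5982; thus R = |r|² = 0.3579, T = 0.6421.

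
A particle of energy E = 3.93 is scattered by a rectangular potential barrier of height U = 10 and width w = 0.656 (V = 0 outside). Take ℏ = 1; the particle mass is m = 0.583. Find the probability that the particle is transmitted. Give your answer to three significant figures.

Since E < U the interior solution is evanescent with decay constant κ = √(2m(U − E))/ℏ = 2.660.
κw = 1.745, sinh(κw) = 2.776.
The exact tunnelling result is T⁻¹ = 1 + U² sinh²(κw) / [4E(U − E)] = 9.077, so T = 0.110.

T = 0.110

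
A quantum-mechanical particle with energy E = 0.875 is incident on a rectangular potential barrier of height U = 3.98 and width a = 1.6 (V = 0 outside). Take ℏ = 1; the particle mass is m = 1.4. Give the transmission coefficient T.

T = 0.000219

Since E < U the interior solution is evanescent with decay constant κ = √(2m(U − E))/ℏ = 2.949.
κa = 4.718, sinh(κa) = 55.95.
Matching ψ, ψ′ at both faces gives T = [1 + U² sinh²(κa) / (4E(U − E))]⁻¹ = 1/4564 = 0.000219.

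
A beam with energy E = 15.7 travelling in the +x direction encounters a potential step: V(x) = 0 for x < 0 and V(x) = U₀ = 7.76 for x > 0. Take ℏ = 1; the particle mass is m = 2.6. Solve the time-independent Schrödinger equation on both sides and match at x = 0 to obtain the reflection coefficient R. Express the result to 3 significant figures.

The wavenumbers are k₁ = √(2mE)/ℏ = 9.035 on the left and k₂ = √(2m(E − U₀))/ℏ = 6.426 on the right.
Matching ψ and ψ′ at x = 0 gives r = (k₁ − k₂)/(k₁ + k₂), so R = r² = 0.02850 and T = 1 − R = 0.9715.

R = 0.0285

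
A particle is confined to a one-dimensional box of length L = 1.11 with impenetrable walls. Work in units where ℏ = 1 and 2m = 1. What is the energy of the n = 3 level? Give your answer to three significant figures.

Requiring ψ(0) = ψ(L) = 0 quantises k = nπ/L, hence E_n = ℏ²k²/2m = n²π²ℏ²/(2mL²).
E_3 = 3² × π² / (2 × 0.5 × 1.11²) = 72.09.

E = 72.1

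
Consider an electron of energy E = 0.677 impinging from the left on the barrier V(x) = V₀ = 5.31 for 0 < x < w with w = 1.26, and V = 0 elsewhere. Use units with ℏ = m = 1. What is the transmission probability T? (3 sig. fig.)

T = 0.000830

E < V₀: inside the barrier ψ ∝ e^{±κx} with κ = √(2m(V₀ − E))/ℏ = 3.044.
κw = 3.835, sinh(κw) = 23.15.
The exact tunnelling result is T⁻¹ = 1 + V₀² sinh²(κw) / [4E(V₀ − E)] = 1205, so T = 0.000830.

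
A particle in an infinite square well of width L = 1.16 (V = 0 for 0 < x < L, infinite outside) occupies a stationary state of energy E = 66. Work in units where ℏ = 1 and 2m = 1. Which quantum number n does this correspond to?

From E_n = n²π²ℏ²/(2mL²) invert to n = √(2mL²E)/(πℏ).
n = (1.16/π) × √(2 × 0.5 × 66) = 3.000 → n = 3.

n = 3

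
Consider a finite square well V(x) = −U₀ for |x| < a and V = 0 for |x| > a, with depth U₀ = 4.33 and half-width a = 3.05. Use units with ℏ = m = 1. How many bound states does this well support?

Define the well-strength parameter z₀ = (a/ℏ)√(2mU₀) = 3.05 × √(2·1·4.33) = 8.976.
A new bound state (alternating even/odd) appears each time z₀ passes a multiple of π/2, so N = ⌊2z₀/π⌋ + 1 = ⌊5.714⌋ + 1 = 6.

N = 6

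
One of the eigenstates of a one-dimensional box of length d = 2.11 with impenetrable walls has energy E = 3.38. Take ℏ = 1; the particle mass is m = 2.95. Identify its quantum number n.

n = 3

For an infinite well E_n = n²π²ℏ²/(2md²), so n = (d/πℏ)√(2mE).
n = (2.11/π) × √(2 × 2.95 × 3.38) = 2.999 → n = 3.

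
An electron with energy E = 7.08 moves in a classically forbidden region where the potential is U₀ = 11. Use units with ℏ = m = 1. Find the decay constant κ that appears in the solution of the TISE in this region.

Since E < U₀ the TISE in this region is ψ'' = κ²ψ with κ = √(2m(U₀ − E))/ℏ.
κ = √(2 × 1 × 3.92) = 2.800.

κ = 2.80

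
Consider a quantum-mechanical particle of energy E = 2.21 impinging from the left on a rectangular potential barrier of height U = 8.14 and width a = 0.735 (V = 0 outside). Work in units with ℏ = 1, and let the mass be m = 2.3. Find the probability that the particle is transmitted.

T = 0.00146

Since E < U the interior solution is evanescent with decay constant κ = √(2m(U − E))/ℏ = 5.223.
κa = 3.839, sinh(κa) = 23.22.
The exact tunnelling result is T⁻¹ = 1 + U² sinh²(κa) / [4E(U − E)] = 682.7, so T = 0.00146.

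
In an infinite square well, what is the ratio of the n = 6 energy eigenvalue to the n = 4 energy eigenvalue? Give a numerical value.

E_n = n²π²ℏ²/(2mL²) so the ratio is n₂²/n₁² = 36/16 = 2.25.

2.25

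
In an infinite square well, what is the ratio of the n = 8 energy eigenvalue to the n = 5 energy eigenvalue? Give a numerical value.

Since E_n ∝ n², the ratio is (8/5)² = 2.56.

2.56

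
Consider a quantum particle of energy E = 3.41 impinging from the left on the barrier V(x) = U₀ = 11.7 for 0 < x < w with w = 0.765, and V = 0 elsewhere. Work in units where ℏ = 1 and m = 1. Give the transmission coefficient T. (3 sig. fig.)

T = 0.00649

Since E < U₀ the interior solution is evanescent with decay constant κ = √(2m(U₀ − E))/ℏ = 4.072.
κw = 3.115, sinh(κw) = 11.24.
Matching ψ, ψ′ at both faces gives T = [1 + U₀² sinh²(κw) / (4E(U₀ − E))]⁻¹ = 1/154.1 = 0.00649.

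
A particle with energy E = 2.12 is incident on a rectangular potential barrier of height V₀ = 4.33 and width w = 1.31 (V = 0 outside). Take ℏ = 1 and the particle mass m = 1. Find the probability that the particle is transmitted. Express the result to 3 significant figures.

T = 0.0161

Since E < V₀ the interior solution is evanescent with decay constant κ = √(2m(V₀ − E))/ℏ = 2.102.
κw = 2.754, sinh(κw) = 7.822.
Matching ψ, ψ′ at both faces gives T = [1 + V₀² sinh²(κw) / (4E(V₀ − E))]⁻¹ = 1/62.21 = 0.0161.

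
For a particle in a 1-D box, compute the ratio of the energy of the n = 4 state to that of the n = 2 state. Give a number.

E_n = n²π²ℏ²/(2mL²) so the ratio is n₂²/n₁² = 16/4 = 4.

4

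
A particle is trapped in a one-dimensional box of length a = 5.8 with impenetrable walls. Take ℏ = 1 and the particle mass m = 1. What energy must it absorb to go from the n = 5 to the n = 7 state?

ΔE = 3.52

E_n = n²π²ℏ²/(2ma²), so ΔE = (7² − 5²) π²ℏ²/(2ma²).
ΔE = 24 × π² / (2 × 1 × 5.8²) = 3.521.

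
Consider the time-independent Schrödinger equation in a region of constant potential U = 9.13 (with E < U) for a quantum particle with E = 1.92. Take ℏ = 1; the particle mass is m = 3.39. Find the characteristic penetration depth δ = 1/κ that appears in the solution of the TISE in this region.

δ = 0.143

Since E < U the TISE in this region is ψ'' = κ²ψ with κ = √(2m(U − E))/ℏ.
κ = √(2 × 3.39 × 7.21) = 6.992. The penetration depth is δ = 1/κ = 0.143.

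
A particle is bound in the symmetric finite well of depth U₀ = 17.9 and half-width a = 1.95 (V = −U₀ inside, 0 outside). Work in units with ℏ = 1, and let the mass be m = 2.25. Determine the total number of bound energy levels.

The dimensionless depth is z₀ = a√(2mU₀)/ℏ = 1.95 × √(80.55) = 17.50.
The even/odd transcendental equations gain one root per π/2 in z₀, giving N = 1 + ⌊2z₀/π⌋ = 1 + ⌊11.14⌋ = 12.

N = 12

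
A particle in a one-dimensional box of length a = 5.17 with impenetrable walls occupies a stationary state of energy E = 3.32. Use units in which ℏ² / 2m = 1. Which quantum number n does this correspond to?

n = 3

For an infinite well E_n = n²π²ℏ²/(2ma²), so n = (a/πℏ)√(2mE).
n = (5.17/π) × √(2 × 0.5 × 3.32) = 2.999 → n = 3.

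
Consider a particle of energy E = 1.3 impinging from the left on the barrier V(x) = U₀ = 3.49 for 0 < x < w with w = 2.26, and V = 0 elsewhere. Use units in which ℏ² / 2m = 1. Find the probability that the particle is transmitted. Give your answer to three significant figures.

Since E < U₀ the interior solution is evanescent with decay constant κ = √(2m(U₀ − E))/ℏ = 1.480.
κw = 3.344, sinh(κw) = 14.16.
The exact tunnelling result is T⁻¹ = 1 + U₀² sinh²(κw) / [4E(U₀ − E)] = 215.3, so T = 0.00464.

T = 0.00464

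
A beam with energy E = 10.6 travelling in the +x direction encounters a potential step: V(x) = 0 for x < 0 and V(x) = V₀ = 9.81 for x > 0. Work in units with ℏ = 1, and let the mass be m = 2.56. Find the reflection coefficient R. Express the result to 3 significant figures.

R = 0.326

The wavenumbers are k₁ = √(2mE)/ℏ = 7.367 on the left and k₂ = √(2m(E − V₀))/ℏ = 2.011 on the right.
Matching ψ and ψ′ at x = 0 gives r = (k₁ − k₂)/(k₁ + k₂), so R = r² = 0.3261 and T = 1 − R = 0.6739.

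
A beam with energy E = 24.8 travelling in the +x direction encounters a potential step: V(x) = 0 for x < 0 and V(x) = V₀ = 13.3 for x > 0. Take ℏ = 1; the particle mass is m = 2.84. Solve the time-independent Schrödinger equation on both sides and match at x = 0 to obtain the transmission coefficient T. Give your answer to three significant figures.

On each side the TISE gives plane waves with k = √(2m(E − V))/ℏ: k₁ = √(2·2.84·24.8) = 11.87, k₂ = √(2·2.84·11.5) = 8.082.
Matching ψ and ψ′ at x = 0 gives r = (k₁ − k₂)/(k₁ + k₂), so R = r² = 0.03602 and T = 1 − R = 0.9640.

T = 0.964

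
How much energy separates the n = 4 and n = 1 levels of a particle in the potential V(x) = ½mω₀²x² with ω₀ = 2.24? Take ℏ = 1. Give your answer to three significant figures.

ΔE = 6.72

E_n = ℏω₀(n + ½), so ΔE = (4 − 1) ℏω₀ = 3 × 2.24 = 6.720.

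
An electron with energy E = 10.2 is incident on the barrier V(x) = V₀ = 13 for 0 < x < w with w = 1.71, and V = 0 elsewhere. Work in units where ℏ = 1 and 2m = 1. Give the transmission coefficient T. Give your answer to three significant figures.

T = 0.00882

Since E < V₀ the interior solution is evanescent with decay constant κ = √(2m(V₀ − E))/ℏ = 1.673.
κw = 2.861, sinh(κw) = 8.714.
The exact tunnelling result is T⁻¹ = 1 + V₀² sinh²(κw) / [4E(V₀ − E)] = 113.3, so T = 0.00882.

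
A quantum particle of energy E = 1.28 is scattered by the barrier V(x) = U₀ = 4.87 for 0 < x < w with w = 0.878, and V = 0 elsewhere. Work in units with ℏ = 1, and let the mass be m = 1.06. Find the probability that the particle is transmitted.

E < U₀: inside the barrier ψ ∝ e^{±κx} with κ = √(2m(U₀ − E))/ℏ = 2.759.
κw = 2.422, sinh(κw) = 5.591.
The exact tunnelling result is T⁻¹ = 1 + U₀² sinh²(κw) / [4E(U₀ − E)] = 41.33, so T = 0.0242.

T = 0.0242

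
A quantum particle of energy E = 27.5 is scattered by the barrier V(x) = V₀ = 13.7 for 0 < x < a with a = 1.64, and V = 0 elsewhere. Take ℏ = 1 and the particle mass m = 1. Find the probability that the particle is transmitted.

Above the barrier the interior wavenumber is k₂ = √(2m(E − V₀))/ℏ = 5.254, giving phase k₂a = 8.616.
Matching at both interfaces gives T⁻¹ = 1 + V₀² sin²(k₂a) / [4E(E − V₀)] = 1.065, hence T = 0.939.

T = 0.939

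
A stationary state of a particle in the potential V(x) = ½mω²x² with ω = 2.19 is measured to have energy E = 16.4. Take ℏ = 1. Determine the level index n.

Invert E_n = (n + ½)ℏω: n = E/ℏω − ½ = 6.989, so n = 7.

n = 7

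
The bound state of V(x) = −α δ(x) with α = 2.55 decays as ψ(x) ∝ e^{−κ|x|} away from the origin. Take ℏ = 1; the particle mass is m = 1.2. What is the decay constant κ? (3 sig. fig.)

Integrating the TISE across x = 0 gives the cusp condition ψ'(0⁺) − ψ'(0⁻) = −(2mα/ℏ²)ψ(0).
With ψ ∝ e^{−κ|x|} this yields −2κ = −2mα/ℏ², so κ = mα/ℏ² = 3.060.

κ = 3.06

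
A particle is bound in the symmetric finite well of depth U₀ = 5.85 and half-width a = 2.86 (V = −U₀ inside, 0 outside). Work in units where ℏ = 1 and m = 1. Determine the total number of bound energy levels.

Define the well-strength parameter z₀ = (a/ℏ)√(2mU₀) = 2.86 × √(2·1·5.85) = 9.783.
The even/odd transcendental equations gain one root per π/2 in z₀, giving N = 1 + ⌊2z₀/π⌋ = 1 + ⌊6.228⌋ = 7.

N = 7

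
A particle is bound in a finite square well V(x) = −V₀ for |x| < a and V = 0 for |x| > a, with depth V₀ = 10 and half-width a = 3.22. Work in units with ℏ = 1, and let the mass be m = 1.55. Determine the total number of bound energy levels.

Define the well-strength parameter z₀ = (a/ℏ)√(2mV₀) = 3.22 × √(2·1.55·10) = 17.93.
A new bound state (alternating even/odd) appears each time z₀ passes a multiple of π/2, so N = ⌊2z₀/π⌋ + 1 = ⌊11.41⌋ + 1 = 12.

N = 12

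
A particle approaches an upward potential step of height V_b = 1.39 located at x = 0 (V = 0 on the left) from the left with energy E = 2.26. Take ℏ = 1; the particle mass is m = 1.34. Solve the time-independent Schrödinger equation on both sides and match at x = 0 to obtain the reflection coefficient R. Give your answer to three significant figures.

The wavenumbers are k₁ = √(2mE)/ℏ = 2.461 on the left and k₂ = √(2m(E − V_b))/ℏ = 1.527 on the right.
Continuity of ψ and ψ′ at the step yields the reflection amplitude r = (k₁ − k₂)/(k₁ + k₂) = 0.2342; thus R = |r|² = 0.05486, T = 0.9451.

R = 0.0549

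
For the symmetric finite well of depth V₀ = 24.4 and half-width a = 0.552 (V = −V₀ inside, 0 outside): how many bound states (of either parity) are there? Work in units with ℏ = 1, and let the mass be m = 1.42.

N = 3

Define the well-strength parameter z₀ = (a/ℏ)√(2mV₀) = 0.552 × √(2·1.42·24.4) = 4.595.
The even/odd transcendental equations gain one root per π/2 in z₀, giving N = 1 + ⌊2z₀/π⌋ = 1 + ⌊2.925⌋ = 3.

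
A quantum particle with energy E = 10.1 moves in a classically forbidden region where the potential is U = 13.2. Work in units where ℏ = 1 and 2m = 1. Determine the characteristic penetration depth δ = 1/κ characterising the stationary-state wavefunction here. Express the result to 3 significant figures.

δ = 0.568

Since E < U the TISE in this region is ψ'' = κ²ψ with κ = √(2m(U − E))/ℏ.
κ = √(2 × 0.5 × 3.1) = 1.761. The penetration depth is δ = 1/κ = 0.568.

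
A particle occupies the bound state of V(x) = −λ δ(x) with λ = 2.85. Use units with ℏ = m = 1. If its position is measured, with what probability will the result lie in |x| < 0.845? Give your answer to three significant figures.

The normalised bound state is ψ = √κ e^{−κ|x|} with κ = mλ/ℏ² = 2.850.
P(|x| < d) = ∫_{−d}^{d} κ e^{−2κ|x|} dx = 1 − e^{−2κd} = 1 − e^{−4.817} = 0.9919.

P = 0.992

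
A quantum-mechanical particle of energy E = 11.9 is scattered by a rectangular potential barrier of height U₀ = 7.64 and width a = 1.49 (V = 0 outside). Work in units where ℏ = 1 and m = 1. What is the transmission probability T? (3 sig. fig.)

T = 0.799

Above the barrier the interior wavenumber is k₂ = √(2m(E − U₀))/ℏ = 2.919, giving phase k₂a = 4.349.
Matching at both interfaces gives T⁻¹ = 1 + U₀² sin²(k₂a) / [4E(E − U₀)] = 1.252, hence T = 0.799.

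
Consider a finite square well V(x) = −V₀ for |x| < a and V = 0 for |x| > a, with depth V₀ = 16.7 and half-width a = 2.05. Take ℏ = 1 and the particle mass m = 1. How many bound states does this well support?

N = 8

Define the well-strength parameter z₀ = (a/ℏ)√(2mV₀) = 2.05 × √(2·1·16.7) = 11.85.
The even/odd transcendental equations gain one root per π/2 in z₀, giving N = 1 + ⌊2z₀/π⌋ = 1 + ⌊7.542⌋ = 8.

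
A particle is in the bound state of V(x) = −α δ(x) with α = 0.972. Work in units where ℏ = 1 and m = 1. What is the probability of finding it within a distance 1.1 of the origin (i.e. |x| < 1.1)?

P = 0.882

The normalised bound state is ψ = √κ e^{−κ|x|} with κ = mα/ℏ² = 0.9720.
P(|x| < d) = ∫_{−d}^{d} κ e^{−2κ|x|} dx = 1 − e^{−2κd} = 1 − e^{−2.138} = 0.8822.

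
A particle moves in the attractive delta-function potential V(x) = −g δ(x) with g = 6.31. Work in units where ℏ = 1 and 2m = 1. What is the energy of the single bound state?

E = -9.95

For x ≠ 0 the bound state is ψ ∝ e^{−κ|x|}; integrating the TISE across the delta gives the cusp condition 2κ = 2mg/ℏ², so κ = 3.155.
Then E = −ℏ²κ²/(2m) = −mg²/(2ℏ²) = -9.954.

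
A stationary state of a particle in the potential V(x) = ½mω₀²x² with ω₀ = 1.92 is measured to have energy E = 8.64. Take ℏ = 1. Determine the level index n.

Invert E_n = (n + ½)ℏω₀: n = E/ℏω₀ − ½ = 4.000, so n = 4.

n = 4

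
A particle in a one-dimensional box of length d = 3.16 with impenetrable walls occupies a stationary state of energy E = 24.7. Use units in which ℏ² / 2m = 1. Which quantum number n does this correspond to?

n = 5

For an infinite well E_n = n²π²ℏ²/(2md²), so n = (d/πℏ)√(2mE).
n = (3.16/π) × √(2 × 0.5 × 24.7) = 4.999 → n = 5.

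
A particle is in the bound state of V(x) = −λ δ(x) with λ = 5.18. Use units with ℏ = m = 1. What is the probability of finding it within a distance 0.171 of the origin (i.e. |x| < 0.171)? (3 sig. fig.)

P = 0.830

The normalised bound state is ψ = √κ e^{−κ|x|} with κ = mλ/ℏ² = 5.180.
P(|x| < d) = ∫_{−d}^{d} κ e^{−2κ|x|} dx = 1 − e^{−2κd} = 1 − e^{−1.772} = 0.8299.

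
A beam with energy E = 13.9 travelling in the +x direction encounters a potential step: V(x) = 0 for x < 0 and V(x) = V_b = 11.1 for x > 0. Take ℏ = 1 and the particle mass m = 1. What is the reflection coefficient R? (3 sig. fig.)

The wavenumbers are k₁ = √(2mE)/ℏ = 5.273 on the left and k₂ = √(2m(E − V_b))/ℏ = 2.366 on the right.
Matching ψ and ψ′ at x = 0 gives r = (k₁ − k₂)/(k₁ + k₂), so R = r² = 0.1447 and T = 1 − R = 0.8553.

R = 0.145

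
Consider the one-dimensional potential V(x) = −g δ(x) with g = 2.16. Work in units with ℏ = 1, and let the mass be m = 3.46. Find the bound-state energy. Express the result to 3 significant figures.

The bound state is ψ(x) = √κ e^{−κ|x|}. The derivative jump ψ'(0⁺) − ψ'(0⁻) = −(2mg/ℏ²)ψ(0) fixes κ = mg/ℏ² = 7.474.
Then E = −ℏ²κ²/(2m) = −mg²/(2ℏ²) = -8.071.

E = -8.07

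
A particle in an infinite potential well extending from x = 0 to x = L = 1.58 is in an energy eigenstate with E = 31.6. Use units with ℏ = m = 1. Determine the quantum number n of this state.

n = 4

For an infinite well E_n = n²π²ℏ²/(2mL²), so n = (L/πℏ)√(2mE).
n = (1.58/π) × √(2 × 1 × 31.6) = 3.998 → n = 4.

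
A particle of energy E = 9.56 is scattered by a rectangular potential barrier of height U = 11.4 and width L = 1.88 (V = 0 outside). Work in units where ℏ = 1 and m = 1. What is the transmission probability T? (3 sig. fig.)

Since E < U the interior solution is evanescent with decay constant κ = √(2m(U − E))/ℏ = 1.918.
κL = 3.606, sinh(κL) = 18.40.
Matching ψ, ψ′ at both faces gives T = [1 + U² sinh²(κL) / (4E(U − E))]⁻¹ = 1/626.6 = 0.00160.

T = 0.00160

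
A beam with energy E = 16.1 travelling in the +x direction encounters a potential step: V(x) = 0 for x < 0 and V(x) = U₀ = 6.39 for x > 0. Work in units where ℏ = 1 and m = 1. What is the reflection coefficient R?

R = 0.0158

The wavenumbers are k₁ = √(2mE)/ℏ = 5.675 on the left and k₂ = √(2m(E − U₀))/ℏ = 4.407 on the right.
Continuity of ψ and ψ′ at the step yields the reflection amplitude r = (k₁ − k₂)/(k₁ + k₂) = 0.1257; thus R = |r|² = 0.01581, T = 0.9842.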